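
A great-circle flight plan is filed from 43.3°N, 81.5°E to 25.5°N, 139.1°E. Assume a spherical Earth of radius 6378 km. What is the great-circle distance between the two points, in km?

5529 km

Haversine: a = sin²(Δφ/2)+cos φ₁ cos φ₂ sin²(Δλ/2) = 0.17639;  σ = 2·atan2(√a,√(1−a))
σ = 49.667° → d = Rσ = 6378·0.86686 = 5529 km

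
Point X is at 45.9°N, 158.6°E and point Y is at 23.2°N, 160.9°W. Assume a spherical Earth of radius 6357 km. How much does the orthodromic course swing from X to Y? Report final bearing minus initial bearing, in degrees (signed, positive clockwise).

Initial bearing θ₁ = atan2(sin Δλ cos φ₂, cos φ₁ sin φ₂ − sin φ₁ cos φ₂ cos Δλ) = 110.88°
Final bearing θ₂ = (initial bearing from the destination back to the start) + 180° = 134.98°
Δθ = θ₂ − θ₁ = +24.1°

+24.1°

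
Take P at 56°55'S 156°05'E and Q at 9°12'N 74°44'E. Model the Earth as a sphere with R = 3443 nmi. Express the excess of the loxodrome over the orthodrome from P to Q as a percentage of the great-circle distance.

2.1%

Great circle: σ = 1.6237 rad → d_gc = Rσ = 5590.5 nmi
Rhumb: Δφ = +1.1540, Δλ = -1.4198, Δψ = +1.3753, q = Δφ/Δψ = 0.8391 → d_rh = R√(Δφ²+q²Δλ²) = 5710.5 nmi
Excess = (5710.5 − 5590.5) / 5590.5 = 120.0 / 5590.5 = 2.146% ≈ 2.1%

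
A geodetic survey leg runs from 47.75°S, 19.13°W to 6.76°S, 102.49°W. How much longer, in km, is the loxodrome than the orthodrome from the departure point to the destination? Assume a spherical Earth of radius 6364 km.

220 km

Great circle: cos σ = sin φ₁ sin φ₂ + cos φ₁ cos φ₂ cos Δλ,  σ = 1.4057 rad → d_gc = 8945.9 km
Rhumb line: Δψ = +0.8327, q = Δφ/Δψ = 0.8591, d_rh = R√(Δφ²+q²Δλ²) = 9165.6 km
Excess = 9165.6 − 8945.9 = 219.7 ≈ 220 km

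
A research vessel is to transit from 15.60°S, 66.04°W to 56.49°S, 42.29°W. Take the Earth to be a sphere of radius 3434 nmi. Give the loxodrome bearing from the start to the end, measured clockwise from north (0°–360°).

155.9°

Δψ = ln[tan(π/4+φ₂/2)/tan(π/4+φ₁/2)] = -0.9247
Δλ = +0.4145 rad (taken the short way round)
course = atan2(Δλ, Δψ) = 155.86°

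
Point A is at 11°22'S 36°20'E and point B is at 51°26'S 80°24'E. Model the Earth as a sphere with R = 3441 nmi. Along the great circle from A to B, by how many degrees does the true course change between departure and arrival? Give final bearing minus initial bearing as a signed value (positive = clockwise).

Initial bearing θ₁ = atan2(sin Δλ cos φ₂, cos φ₁ sin φ₂ − sin φ₁ cos φ₂ cos Δλ) = 147.41°
Final bearing θ₂ = (initial bearing from the destination back to the start) + 180° = 122.11°
Δθ = θ₂ − θ₁ = -25.3°

-25.3°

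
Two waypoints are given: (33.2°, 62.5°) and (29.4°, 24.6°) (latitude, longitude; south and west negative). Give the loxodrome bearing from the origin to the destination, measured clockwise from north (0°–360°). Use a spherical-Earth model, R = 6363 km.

263.3°

Meridional parts: M(φ₁)=+0.6149, M(φ₂)=+0.5373 → ΔM = -0.0776;  Δλ = -0.6615 rad
tan C = Δλ / ΔM = +8.5194 → C = 263.31°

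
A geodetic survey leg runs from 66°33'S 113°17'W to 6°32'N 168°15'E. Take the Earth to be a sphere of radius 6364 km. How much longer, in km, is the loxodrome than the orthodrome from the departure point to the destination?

Great circle: cos σ = sin φ₁ sin φ₂ + cos φ₁ cos φ₂ cos Δλ,  σ = 1.5961 rad → d_gc = 10157.8 km
Rhumb line: Δψ = +1.6867, q = Δφ/Δψ = 0.7562, d_rh = R√(Δφ²+q²Δλ²) = 10456.4 km
Excess = 10456.4 − 10157.8 = 298.6 ≈ 299 km

299 km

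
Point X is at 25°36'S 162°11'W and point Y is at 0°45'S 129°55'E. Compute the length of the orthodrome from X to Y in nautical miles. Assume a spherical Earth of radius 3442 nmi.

4195 nmi

cos σ = sin φ₁ sin φ₂ + cos φ₁ cos φ₂ cos Δλ
      = sin(-25.60°)sin(-0.75°) + cos(-25.60°)cos(-0.75°)cos(-67.90°) = 0.3449
σ = 69.823° → d = Rσ = 3442·1.21864 = 4195 nmi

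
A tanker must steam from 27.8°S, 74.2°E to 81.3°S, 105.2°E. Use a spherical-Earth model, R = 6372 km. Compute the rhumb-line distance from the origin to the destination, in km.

6150 km

Rhumb course C = atan2(Δλ, Δψ) with Δψ = ln[tan(π/4+φ₂/2)/tan(π/4+φ₁/2)] = -2.0707, Δλ = +0.5411 → C = 165.36°
d = R·|Δφ| / |cos C| = 6372·0.93375 / 0.96752 = 6150 km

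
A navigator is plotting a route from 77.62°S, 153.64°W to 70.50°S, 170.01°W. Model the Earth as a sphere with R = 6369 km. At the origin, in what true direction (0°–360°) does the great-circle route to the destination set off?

319.6°

N = sin Δλ·cos φ₂ = -0.0941;  D = cos φ₁ sin φ₂ − sin φ₁ cos φ₂ cos Δλ = +0.1107
initial course = atan2(N, D) = 319.65°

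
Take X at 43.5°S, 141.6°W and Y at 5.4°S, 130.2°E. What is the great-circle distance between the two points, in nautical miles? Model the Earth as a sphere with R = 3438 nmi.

5099 nmi

cos σ = sin φ₁ sin φ₂ + cos φ₁ cos φ₂ cos Δλ
      = sin(-43.50°)sin(-5.40°) + cos(-43.50°)cos(-5.40°)cos(-88.20°) = 0.0875
σ = 84.982° → d = Rσ = 3438·1.48322 = 5099 nmi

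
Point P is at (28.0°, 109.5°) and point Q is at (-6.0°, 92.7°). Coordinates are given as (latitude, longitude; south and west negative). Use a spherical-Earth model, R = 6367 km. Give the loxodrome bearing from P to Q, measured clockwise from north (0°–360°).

Δψ = ln[tan(π/4+φ₂/2)/tan(π/4+φ₁/2)] = -0.6143
Δλ = -0.2932 rad (taken the short way round)
course = atan2(Δλ, Δψ) = 205.52°

205.5°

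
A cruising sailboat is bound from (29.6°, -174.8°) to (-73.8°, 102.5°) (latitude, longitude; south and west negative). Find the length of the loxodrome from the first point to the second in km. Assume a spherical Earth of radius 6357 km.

Δψ = ln[tan(π/4+φ₂/2)/tan(π/4+φ₁/2)] = -2.4909;  Δφ = -1.8047 rad,  Δλ = -1.4434 rad
q = Δφ/Δψ = 0.7245
d = R·√(Δφ² + q²Δλ²) = 6357·2.08576 = 13259 km

13259 km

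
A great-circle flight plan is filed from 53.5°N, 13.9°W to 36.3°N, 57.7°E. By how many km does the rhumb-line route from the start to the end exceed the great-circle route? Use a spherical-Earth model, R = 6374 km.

206 km

Great circle: cos σ = sin φ₁ sin φ₂ + cos φ₁ cos φ₂ cos Δλ,  σ = 0.8928 rad → d_gc = 5690.9 km
Rhumb line: Δψ = -0.4287, q = Δφ/Δψ = 0.7003, d_rh = R√(Δφ²+q²Δλ²) = 5897.3 km
Excess = 5897.3 − 5690.9 = 206.4 ≈ 206 km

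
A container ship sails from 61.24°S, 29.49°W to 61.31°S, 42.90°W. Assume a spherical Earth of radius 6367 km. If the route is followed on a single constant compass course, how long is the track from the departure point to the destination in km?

716 km

Δψ = ln[tan(π/4+φ₂/2)/tan(π/4+φ₁/2)] = -0.0025;  Δφ = -0.0012 rad,  Δλ = -0.2340 rad
q = Δφ/Δψ = 0.4806
d = R·√(Δφ² + q²Δλ²) = 6367·0.11249 = 716 km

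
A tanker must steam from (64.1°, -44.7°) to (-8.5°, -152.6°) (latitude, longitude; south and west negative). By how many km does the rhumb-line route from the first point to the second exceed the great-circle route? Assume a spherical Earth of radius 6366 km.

662 km

Great circle: cos σ = sin φ₁ sin φ₂ + cos φ₁ cos φ₂ cos Δλ,  σ = 1.8398 rad → d_gc = 11712.0 km
Rhumb line: Δψ = -1.6188, q = Δφ/Δψ = 0.7827, d_rh = R√(Δφ²+q²Δλ²) = 12374.4 km
Excess = 12374.4 − 11712.0 = 662.4 ≈ 662 km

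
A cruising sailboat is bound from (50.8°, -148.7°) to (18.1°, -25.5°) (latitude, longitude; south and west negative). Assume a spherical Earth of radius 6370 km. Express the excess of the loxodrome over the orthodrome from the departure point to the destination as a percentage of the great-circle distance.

Great circle: σ = 1.6591 rad → d_gc = Rσ = 10568.5 km
Rhumb: Δφ = -0.5707, Δλ = +2.1502, Δψ = -0.7113, q = Δφ/Δψ = 0.8024 → d_rh = R√(Δφ²+q²Δλ²) = 11575.8 km
Excess = (11575.8 − 10568.5) / 10568.5 = 1007.3 / 10568.5 = 9.53% ≈ 9.5%

9.5%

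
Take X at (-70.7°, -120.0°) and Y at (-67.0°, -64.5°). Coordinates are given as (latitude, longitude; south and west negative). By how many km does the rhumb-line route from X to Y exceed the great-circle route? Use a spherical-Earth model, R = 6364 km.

77 km

Great circle: cos σ = sin φ₁ sin φ₂ + cos φ₁ cos φ₂ cos Δλ,  σ = 0.3425 rad → d_gc = 2179.6 km
Rhumb line: Δψ = +0.1794, q = Δφ/Δψ = 0.3599, d_rh = R√(Δφ²+q²Δλ²) = 2256.4 km
Excess = 2256.4 − 2179.6 = 76.8 ≈ 77 km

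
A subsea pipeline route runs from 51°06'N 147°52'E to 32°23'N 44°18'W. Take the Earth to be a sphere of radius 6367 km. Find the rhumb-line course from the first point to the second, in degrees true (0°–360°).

Δψ = ln[tan(π/4+φ₂/2)/tan(π/4+φ₁/2)] = -0.4430
Δλ = +2.9292 rad (taken the short way round)
course = atan2(Δλ, Δψ) = 98.60°

98.6°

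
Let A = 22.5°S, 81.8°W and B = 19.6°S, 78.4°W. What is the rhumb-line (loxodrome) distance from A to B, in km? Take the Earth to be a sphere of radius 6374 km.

Rhumb course C = atan2(Δλ, Δψ) with Δψ = ln[tan(π/4+φ₂/2)/tan(π/4+φ₁/2)] = +0.0542, Δλ = +0.0593 → C = 47.57°
d = R·|Δφ| / |cos C| = 6374·0.05061 / 0.67468 = 478 km

478 km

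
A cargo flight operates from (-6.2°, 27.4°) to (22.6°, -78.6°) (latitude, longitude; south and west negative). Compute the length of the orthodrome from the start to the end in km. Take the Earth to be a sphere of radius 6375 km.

11919 km

cos σ = sin φ₁ sin φ₂ + cos φ₁ cos φ₂ cos Δλ
      = sin(-6.20°)sin(22.60°) + cos(-6.20°)cos(22.60°)cos(-106.00°) = -0.2945
σ = 107.127° → d = Rσ = 6375·1.86971 = 11919 km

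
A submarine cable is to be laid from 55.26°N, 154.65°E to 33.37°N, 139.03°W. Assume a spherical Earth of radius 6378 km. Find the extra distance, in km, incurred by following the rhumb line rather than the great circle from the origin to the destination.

168 km

Great circle: cos σ = sin φ₁ sin φ₂ + cos φ₁ cos φ₂ cos Δλ,  σ = 0.8722 rad → d_gc = 5563.0 km
Rhumb line: Δψ = -0.5437, q = Δφ/Δψ = 0.7027, d_rh = R√(Δφ²+q²Δλ²) = 5731.2 km
Excess = 5731.2 − 5563.0 = 168.2 ≈ 168 km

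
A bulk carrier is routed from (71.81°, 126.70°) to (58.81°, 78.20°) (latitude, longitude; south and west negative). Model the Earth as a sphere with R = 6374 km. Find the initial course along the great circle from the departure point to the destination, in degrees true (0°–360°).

261.4°

θ = atan2( sin Δλ·cos φ₂ ,  cos φ₁ sin φ₂ − sin φ₁ cos φ₂ cos Δλ )
  = atan2(-0.3879, -0.0590) = 261.36°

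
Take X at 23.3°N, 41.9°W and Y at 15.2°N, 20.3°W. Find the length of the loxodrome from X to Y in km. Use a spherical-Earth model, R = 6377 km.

Δψ = ln[tan(π/4+φ₂/2)/tan(π/4+φ₁/2)] = -0.1499;  Δφ = -0.1414 rad,  Δλ = +0.3770 rad
q = Δφ/Δψ = 0.9431
d = R·√(Δφ² + q²Δλ²) = 6377·0.38262 = 2440 km

2440 km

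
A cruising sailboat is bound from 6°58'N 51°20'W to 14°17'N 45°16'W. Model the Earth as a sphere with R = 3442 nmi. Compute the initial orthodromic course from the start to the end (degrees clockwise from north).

θ = atan2( sin Δλ·cos φ₂ ,  cos φ₁ sin φ₂ − sin φ₁ cos φ₂ cos Δλ )
  = atan2(+0.1024, +0.1280) = 38.66°

38.7°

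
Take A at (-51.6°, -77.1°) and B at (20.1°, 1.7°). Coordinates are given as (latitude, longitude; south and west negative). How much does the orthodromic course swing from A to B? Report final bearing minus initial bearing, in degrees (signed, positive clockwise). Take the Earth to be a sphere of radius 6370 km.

-30.8°

Initial bearing θ₁ = atan2(sin Δλ cos φ₂, cos φ₁ sin φ₂ − sin φ₁ cos φ₂ cos Δλ) = 68.85°
Final bearing θ₂ = (initial bearing from the destination back to the start) + 180° = 38.09°
Δθ = θ₂ − θ₁ = -30.8°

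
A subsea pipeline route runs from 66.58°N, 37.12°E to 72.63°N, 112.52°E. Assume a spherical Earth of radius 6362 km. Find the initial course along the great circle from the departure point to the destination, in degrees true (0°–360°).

43.0°

N = sin Δλ·cos φ₂ = +0.2889;  D = cos φ₁ sin φ₂ − sin φ₁ cos φ₂ cos Δλ = +0.3103
initial course = atan2(N, D) = 42.96°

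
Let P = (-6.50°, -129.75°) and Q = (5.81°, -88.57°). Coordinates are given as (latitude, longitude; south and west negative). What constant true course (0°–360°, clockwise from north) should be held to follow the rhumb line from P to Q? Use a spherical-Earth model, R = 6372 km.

Δψ = ln[tan(π/4+φ₂/2)/tan(π/4+φ₁/2)] = +0.2153
Δλ = +0.7187 rad (taken the short way round)
course = atan2(Δλ, Δψ) = 73.33°

73.3°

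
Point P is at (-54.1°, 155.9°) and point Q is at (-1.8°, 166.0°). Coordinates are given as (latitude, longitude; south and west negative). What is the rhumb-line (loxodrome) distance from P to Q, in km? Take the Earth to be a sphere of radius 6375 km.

5894 km

Δψ = ln[tan(π/4+φ₂/2)/tan(π/4+φ₁/2)] = +1.0957;  Δφ = +0.9128 rad,  Δλ = +0.1763 rad
q = Δφ/Δψ = 0.8331
d = R·√(Δφ² + q²Δλ²) = 6375·0.92454 = 5894 km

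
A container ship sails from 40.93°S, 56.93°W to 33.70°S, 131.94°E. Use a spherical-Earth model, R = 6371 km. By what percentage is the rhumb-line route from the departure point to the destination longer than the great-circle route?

Great circle: σ = 1.8313 rad → d_gc = Rσ = 11667.0 km
Rhumb: Δφ = +0.1262, Δλ = -2.9868, Δψ = +0.1589, q = Δφ/Δψ = 0.7942 → d_rh = R√(Δφ²+q²Δλ²) = 15133.5 km
Excess = (15133.5 − 11667.0) / 11667.0 = 3466.5 / 11667.0 = 29.71% ≈ 29.7%

29.7%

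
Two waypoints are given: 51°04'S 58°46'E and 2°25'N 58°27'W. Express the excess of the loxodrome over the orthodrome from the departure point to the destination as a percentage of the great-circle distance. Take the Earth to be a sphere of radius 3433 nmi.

5.3%

Great circle: σ = 1.8965 rad → d_gc = Rσ = 6510.6 nmi
Rhumb: Δφ = +0.9335, Δλ = -2.0458, Δψ = +1.0822, q = Δφ/Δψ = 0.8626 → d_rh = R√(Δφ²+q²Δλ²) = 6853.5 nmi
Excess = (6853.5 − 6510.6) / 6510.6 = 342.9 / 6510.6 = 5.27% ≈ 5.3%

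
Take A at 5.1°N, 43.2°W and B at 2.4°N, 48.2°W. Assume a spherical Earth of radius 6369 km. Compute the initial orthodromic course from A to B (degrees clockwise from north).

241.8°

N = sin Δλ·cos φ₂ = -0.0871;  D = cos φ₁ sin φ₂ − sin φ₁ cos φ₂ cos Δλ = -0.0468
initial course = atan2(N, D) = 241.76°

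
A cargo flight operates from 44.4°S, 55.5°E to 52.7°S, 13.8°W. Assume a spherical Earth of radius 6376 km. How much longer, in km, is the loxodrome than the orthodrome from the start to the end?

Great circle: cos σ = sin φ₁ sin φ₂ + cos φ₁ cos φ₂ cos Δλ,  σ = 0.7819 rad → d_gc = 4985.1 km
Rhumb line: Δψ = -0.2195, q = Δφ/Δψ = 0.6599, d_rh = R√(Δφ²+q²Δλ²) = 5172.2 km
Excess = 5172.2 − 4985.1 = 187.1 ≈ 187 km

187 km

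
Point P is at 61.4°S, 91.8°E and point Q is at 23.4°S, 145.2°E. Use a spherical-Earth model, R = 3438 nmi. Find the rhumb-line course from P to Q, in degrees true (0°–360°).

44.6°

Meridional parts: M(φ₁)=-1.3669, M(φ₂)=-0.4203 → ΔM = +0.9466;  Δλ = +0.9320 rad
tan C = Δλ / ΔM = +0.9845 → C = 44.55°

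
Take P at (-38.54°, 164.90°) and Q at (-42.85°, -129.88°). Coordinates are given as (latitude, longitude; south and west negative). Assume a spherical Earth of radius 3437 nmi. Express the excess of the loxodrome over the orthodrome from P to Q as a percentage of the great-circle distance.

2.5%

Great circle: σ = 0.8445 rad → d_gc = Rσ = 2902.7 nmi
Rhumb: Δφ = -0.0752, Δλ = +1.1383, Δψ = -0.0993, q = Δφ/Δψ = 0.7577 → d_rh = R√(Δφ²+q²Δλ²) = 2975.8 nmi
Excess = (2975.8 − 2902.7) / 2902.7 = 73.1 / 2902.7 = 2.52% ≈ 2.5%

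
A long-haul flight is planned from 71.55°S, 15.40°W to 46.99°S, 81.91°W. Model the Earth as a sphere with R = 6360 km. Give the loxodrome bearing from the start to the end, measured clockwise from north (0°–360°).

307.4°

Meridional parts: M(φ₁)=-1.8176, M(φ₂)=-0.9314 → ΔM = +0.8862;  Δλ = -1.1608 rad
tan C = Δλ / ΔM = -1.3098 → C = 307.36°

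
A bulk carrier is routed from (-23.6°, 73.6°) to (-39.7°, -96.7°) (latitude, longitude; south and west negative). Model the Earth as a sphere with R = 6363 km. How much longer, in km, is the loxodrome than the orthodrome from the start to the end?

Great circle: cos σ = sin φ₁ sin φ₂ + cos φ₁ cos φ₂ cos Δλ,  σ = 2.0255 rad → d_gc = 12888.6 km
Rhumb line: Δψ = -0.3320, q = Δφ/Δψ = 0.8463, d_rh = R√(Δφ²+q²Δλ²) = 16105.7 km
Excess = 16105.7 − 12888.6 = 3217.1 ≈ 3217 km

3217 km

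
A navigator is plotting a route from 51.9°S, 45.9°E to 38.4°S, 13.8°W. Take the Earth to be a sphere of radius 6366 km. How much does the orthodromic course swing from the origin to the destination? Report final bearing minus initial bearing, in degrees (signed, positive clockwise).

+44.6°

Initial bearing θ₁ = atan2(sin Δλ cos φ₂, cos φ₁ sin φ₂ − sin φ₁ cos φ₂ cos Δλ) = 263.92°
Final bearing θ₂ = (initial bearing from the destination back to the start) + 180° = 308.47°
Δθ = θ₂ − θ₁ = +44.6°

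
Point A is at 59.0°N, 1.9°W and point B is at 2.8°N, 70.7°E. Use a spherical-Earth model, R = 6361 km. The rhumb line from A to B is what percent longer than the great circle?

2.3%

Great circle: σ = 1.3738 rad → d_gc = Rσ = 8738.9 km
Rhumb: Δφ = -0.9809, Δλ = +1.2671, Δψ = -1.2337, q = Δφ/Δψ = 0.7951 → d_rh = R√(Δφ²+q²Δλ²) = 8944.1 km
Excess = (8944.1 − 8738.9) / 8738.9 = 205.2 / 8738.9 = 2.348% ≈ 2.3%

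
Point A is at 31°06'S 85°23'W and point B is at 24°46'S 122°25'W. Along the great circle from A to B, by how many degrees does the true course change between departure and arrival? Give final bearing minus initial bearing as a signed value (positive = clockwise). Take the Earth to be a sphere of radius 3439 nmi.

+17.9°

At departure: θ₁ = atan2(sin Δλ cos φ₂, cos φ₁ sin φ₂ − sin φ₁ cos φ₂ cos Δλ) = 271.64°
At arrival: θ₂ = atan2(sin Δλ cos φ₁, −cos φ₂ sin φ₁ + sin φ₂ cos φ₁ cos Δλ) = 289.50°
Δθ = θ₂ − θ₁ = +17.9°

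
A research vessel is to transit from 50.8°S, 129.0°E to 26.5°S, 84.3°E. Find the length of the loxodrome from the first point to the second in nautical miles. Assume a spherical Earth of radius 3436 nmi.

Rhumb course C = atan2(Δλ, Δψ) with Δψ = ln[tan(π/4+φ₂/2)/tan(π/4+φ₁/2)] = +0.5526, Δλ = -0.7802 → C = 305.31°
d = R·|Δφ| / |cos C| = 3436·0.42412 / 0.57804 = 2521 nmi

2521 nmi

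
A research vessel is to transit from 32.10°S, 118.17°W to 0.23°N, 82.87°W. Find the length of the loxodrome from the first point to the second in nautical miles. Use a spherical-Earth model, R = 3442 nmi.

2793 nmi

Rhumb course C = atan2(Δλ, Δψ) with Δψ = ln[tan(π/4+φ₂/2)/tan(π/4+φ₁/2)] = +0.5961, Δλ = +0.6161 → C = 45.94°
d = R·|Δφ| / |cos C| = 3442·0.56426 / 0.69535 = 2793 nmi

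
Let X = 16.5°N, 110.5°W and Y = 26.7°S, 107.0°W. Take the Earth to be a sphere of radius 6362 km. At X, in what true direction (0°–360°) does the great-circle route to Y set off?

θ = atan2( sin Δλ·cos φ₂ ,  cos φ₁ sin φ₂ − sin φ₁ cos φ₂ cos Δλ )
  = atan2(+0.0545, -0.6841) = 175.44°

175.4°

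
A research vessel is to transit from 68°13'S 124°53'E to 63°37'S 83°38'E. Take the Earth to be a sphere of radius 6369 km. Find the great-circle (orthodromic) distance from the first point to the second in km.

cos σ = sin φ₁ sin φ₂ + cos φ₁ cos φ₂ cos Δλ
      = sin(-68.22°)sin(-63.62°) + cos(-68.22°)cos(-63.62°)cos(-41.25°) = 0.9559
σ = 17.088° → d = Rσ = 6369·0.29824 = 1899 km

1899 km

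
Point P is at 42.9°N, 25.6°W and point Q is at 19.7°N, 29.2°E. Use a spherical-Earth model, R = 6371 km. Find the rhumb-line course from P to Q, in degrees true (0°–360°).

Δψ = ln[tan(π/4+φ₂/2)/tan(π/4+φ₁/2)] = -0.4796
Δλ = +0.9564 rad (taken the short way round)
course = atan2(Δλ, Δψ) = 116.63°

116.6°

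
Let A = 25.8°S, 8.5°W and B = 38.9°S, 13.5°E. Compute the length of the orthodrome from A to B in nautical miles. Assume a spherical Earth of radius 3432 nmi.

1356 nmi

cos σ = sin φ₁ sin φ₂ + cos φ₁ cos φ₂ cos Δλ
      = sin(-25.80°)sin(-38.90°) + cos(-25.80°)cos(-38.90°)cos(22.00°) = 0.9230
σ = 22.638° → d = Rσ = 3432·0.39511 = 1356 nmi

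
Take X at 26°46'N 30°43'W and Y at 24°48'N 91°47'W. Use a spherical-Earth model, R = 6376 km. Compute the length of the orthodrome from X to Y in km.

6062 km

Haversine: a = sin²(Δφ/2)+cos φ₁ cos φ₂ sin²(Δλ/2) = 0.20949;  σ = 2·atan2(√a,√(1−a))
σ = 54.478° → d = Rσ = 6376·0.95081 = 6062 km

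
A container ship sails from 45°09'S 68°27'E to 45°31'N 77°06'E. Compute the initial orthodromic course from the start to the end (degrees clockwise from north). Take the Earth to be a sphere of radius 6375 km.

6.1°

θ = atan2( sin Δλ·cos φ₂ ,  cos φ₁ sin φ₂ − sin φ₁ cos φ₂ cos Δλ )
  = atan2(+0.1054, +0.9943) = 6.05°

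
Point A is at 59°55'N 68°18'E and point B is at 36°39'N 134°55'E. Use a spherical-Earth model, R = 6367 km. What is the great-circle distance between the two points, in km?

5274 km

cos σ = sin φ₁ sin φ₂ + cos φ₁ cos φ₂ cos Δλ
      = sin(59.92°)sin(36.65°) + cos(59.92°)cos(36.65°)cos(66.62°) = 0.6761
σ = 47.458° → d = Rσ = 6367·0.82830 = 5274 km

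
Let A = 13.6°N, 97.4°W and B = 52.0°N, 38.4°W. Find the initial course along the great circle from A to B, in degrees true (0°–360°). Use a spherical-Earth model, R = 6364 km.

37.4°

N = sin Δλ·cos φ₂ = +0.5277;  D = cos φ₁ sin φ₂ − sin φ₁ cos φ₂ cos Δλ = +0.6914
initial course = atan2(N, D) = 37.36°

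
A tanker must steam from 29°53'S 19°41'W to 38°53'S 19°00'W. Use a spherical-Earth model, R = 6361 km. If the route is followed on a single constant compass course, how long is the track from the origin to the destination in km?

1001 km

Δψ = ln[tan(π/4+φ₂/2)/tan(π/4+φ₁/2)] = -0.1907;  Δφ = -0.1571 rad,  Δλ = +0.0119 rad
q = Δφ/Δψ = 0.8236
d = R·√(Δφ² + q²Δλ²) = 6361·0.15739 = 1001 km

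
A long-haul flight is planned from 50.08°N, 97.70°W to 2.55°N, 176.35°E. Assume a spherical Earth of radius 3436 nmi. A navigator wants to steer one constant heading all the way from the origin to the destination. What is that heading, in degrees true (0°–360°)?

Δψ = ln[tan(π/4+φ₂/2)/tan(π/4+φ₁/2)] = -0.9683
Δλ = -1.5001 rad (taken the short way round)
course = atan2(Δλ, Δψ) = 237.16°

237.2°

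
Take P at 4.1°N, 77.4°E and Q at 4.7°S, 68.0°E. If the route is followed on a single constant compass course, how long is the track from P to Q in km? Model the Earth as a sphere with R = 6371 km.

Rhumb course C = atan2(Δλ, Δψ) with Δψ = ln[tan(π/4+φ₂/2)/tan(π/4+φ₁/2)] = -0.1537, Δλ = -0.1641 → C = 226.86°
d = R·|Δφ| / |cos C| = 6371·0.15359 / 0.68379 = 1431 km

1431 km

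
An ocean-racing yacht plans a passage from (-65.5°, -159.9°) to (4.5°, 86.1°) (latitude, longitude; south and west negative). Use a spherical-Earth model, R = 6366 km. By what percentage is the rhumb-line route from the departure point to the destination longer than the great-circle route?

7.3%

Great circle: σ = 1.8127 rad → d_gc = Rσ = 11539.6 km
Rhumb: Δφ = +1.2217, Δλ = -1.9897, Δψ = +1.6059, q = Δφ/Δψ = 0.7608 → d_rh = R√(Δφ²+q²Δλ²) = 12383.2 km
Excess = (12383.2 − 11539.6) / 11539.6 = 843.6 / 11539.6 = 7.31% ≈ 7.3%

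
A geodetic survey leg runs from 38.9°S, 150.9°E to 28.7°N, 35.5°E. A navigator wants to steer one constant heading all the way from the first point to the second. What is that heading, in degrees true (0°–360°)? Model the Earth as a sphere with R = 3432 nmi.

302.1°

Δψ = ln[tan(π/4+φ₂/2)/tan(π/4+φ₁/2)] = +1.2613
Δλ = -2.0141 rad (taken the short way round)
course = atan2(Δλ, Δψ) = 302.06°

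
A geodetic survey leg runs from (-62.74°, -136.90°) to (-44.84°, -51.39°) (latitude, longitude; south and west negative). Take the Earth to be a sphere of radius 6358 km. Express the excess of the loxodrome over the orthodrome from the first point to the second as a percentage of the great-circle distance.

6.8%

Great circle: σ = 0.8603 rad → d_gc = Rσ = 5469.5 km
Rhumb: Δφ = +0.3124, Δλ = +1.4924, Δψ = +0.5394, q = Δφ/Δψ = 0.5792 → d_rh = R√(Δφ²+q²Δλ²) = 5843.7 km
Excess = (5843.7 − 5469.5) / 5469.5 = 374.2 / 5469.5 = 6.84% ≈ 6.8%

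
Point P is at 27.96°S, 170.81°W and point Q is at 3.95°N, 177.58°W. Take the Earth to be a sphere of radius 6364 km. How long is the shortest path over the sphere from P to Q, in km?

3618 km

Haversine: a = sin²(Δφ/2)+cos φ₁ cos φ₂ sin²(Δλ/2) = 0.07863;  σ = 2·atan2(√a,√(1−a))
σ = 32.570° → d = Rσ = 6364·0.56845 = 3618 km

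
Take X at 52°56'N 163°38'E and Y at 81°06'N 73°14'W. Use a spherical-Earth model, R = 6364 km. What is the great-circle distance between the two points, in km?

4720 km

cos σ = sin φ₁ sin φ₂ + cos φ₁ cos φ₂ cos Δλ
      = sin(52.93°)sin(81.10°) + cos(52.93°)cos(81.10°)cos(123.13°) = 0.7374
σ = 42.493° → d = Rσ = 6364·0.74165 = 4720 km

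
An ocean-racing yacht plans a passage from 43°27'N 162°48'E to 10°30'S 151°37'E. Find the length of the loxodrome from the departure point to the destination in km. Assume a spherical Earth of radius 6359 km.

6095 km

Δψ = ln[tan(π/4+φ₂/2)/tan(π/4+φ₁/2)] = -1.0279;  Δφ = -0.9416 rad,  Δλ = -0.1952 rad
q = Δφ/Δψ = 0.9160
d = R·√(Δφ² + q²Δλ²) = 6359·0.95843 = 6095 km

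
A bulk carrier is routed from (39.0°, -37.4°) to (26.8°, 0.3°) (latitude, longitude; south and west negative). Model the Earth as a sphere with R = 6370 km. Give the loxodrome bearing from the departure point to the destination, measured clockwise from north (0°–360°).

Δψ = ln[tan(π/4+φ₂/2)/tan(π/4+φ₁/2)] = -0.2545
Δλ = +0.6580 rad (taken the short way round)
course = atan2(Δλ, Δψ) = 111.14°

111.1°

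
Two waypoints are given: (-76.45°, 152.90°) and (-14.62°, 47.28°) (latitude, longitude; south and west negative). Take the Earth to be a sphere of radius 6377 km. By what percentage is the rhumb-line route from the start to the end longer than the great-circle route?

9.3%

Great circle: σ = 1.3854 rad → d_gc = Rσ = 8834.7 km
Rhumb: Δφ = +1.0791, Δλ = -1.8434, Δψ = +1.8723, q = Δφ/Δψ = 0.5764 → d_rh = R√(Δφ²+q²Δλ²) = 9657.3 km
Excess = (9657.3 − 8834.7) / 8834.7 = 822.6 / 8834.7 = 9.31% ≈ 9.3%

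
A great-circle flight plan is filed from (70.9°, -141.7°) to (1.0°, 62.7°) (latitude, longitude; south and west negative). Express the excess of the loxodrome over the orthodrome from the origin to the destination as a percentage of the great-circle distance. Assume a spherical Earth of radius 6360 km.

20.6%

Great circle: σ = 1.8561 rad → d_gc = Rσ = 11804.8 km
Rhumb: Δφ = -1.2200, Δλ = -2.7157, Δψ = -1.7649, q = Δφ/Δψ = 0.6912 → d_rh = R√(Δφ²+q²Δλ²) = 14239.0 km
Excess = (14239.0 − 11804.8) / 11804.8 = 2434.2 / 11804.8 = 20.62% ≈ 20.6%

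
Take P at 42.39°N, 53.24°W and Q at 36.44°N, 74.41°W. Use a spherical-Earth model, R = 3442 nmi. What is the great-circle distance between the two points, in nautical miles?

1042 nmi

cos σ = sin φ₁ sin φ₂ + cos φ₁ cos φ₂ cos Δλ
      = sin(42.39°)sin(36.44°) + cos(42.39°)cos(36.44°)cos(-21.17°) = 0.9545
σ = 17.347° → d = Rσ = 3442·0.30277 = 1042 nmi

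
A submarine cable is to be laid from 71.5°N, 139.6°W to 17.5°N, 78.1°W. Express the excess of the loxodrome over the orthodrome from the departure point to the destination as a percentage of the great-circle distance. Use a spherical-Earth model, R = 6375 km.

2.7%

Great circle: σ = 1.1268 rad → d_gc = Rσ = 7183.3 km
Rhumb: Δφ = -0.9425, Δλ = +1.0734, Δψ = -1.5046, q = Δφ/Δψ = 0.6264 → d_rh = R√(Δφ²+q²Δλ²) = 7380.6 km
Excess = (7380.6 − 7183.3) / 7183.3 = 197.3 / 7183.3 = 2.747% ≈ 2.7%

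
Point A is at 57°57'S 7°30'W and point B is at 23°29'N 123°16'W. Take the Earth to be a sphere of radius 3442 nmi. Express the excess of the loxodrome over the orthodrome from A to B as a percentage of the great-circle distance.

3.7%

Great circle: σ = 2.1524 rad → d_gc = Rσ = 7408.4 nmi
Rhumb: Δφ = +1.4213, Δλ = -2.0205, Δψ = +1.6694, q = Δφ/Δψ = 0.8514 → d_rh = R√(Δφ²+q²Δλ²) = 7680.6 nmi
Excess = (7680.6 − 7408.4) / 7408.4 = 272.2 / 7408.4 = 3.67% ≈ 3.7%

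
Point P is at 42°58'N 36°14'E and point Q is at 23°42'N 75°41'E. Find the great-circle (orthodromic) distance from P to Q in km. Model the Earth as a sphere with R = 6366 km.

Haversine: a = sin²(Δφ/2)+cos φ₁ cos φ₂ sin²(Δλ/2) = 0.10433;  σ = 2·atan2(√a,√(1−a))
σ = 37.689° → d = Rσ = 6366·0.65779 = 4187 km

4187 km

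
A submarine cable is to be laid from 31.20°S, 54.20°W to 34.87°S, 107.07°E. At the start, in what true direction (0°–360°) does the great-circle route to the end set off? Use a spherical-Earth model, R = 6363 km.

N = sin Δλ·cos φ₂ = +0.2635;  D = cos φ₁ sin φ₂ − sin φ₁ cos φ₂ cos Δλ = -0.8915
initial course = atan2(N, D) = 163.54°

163.5°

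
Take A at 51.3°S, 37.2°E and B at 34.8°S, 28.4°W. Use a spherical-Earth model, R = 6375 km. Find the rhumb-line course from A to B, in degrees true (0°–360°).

289.2°

Meridional parts: M(φ₁)=-1.0465, M(φ₂)=-0.6486 → ΔM = +0.3979;  Δλ = -1.1449 rad
tan C = Δλ / ΔM = -2.8775 → C = 289.16°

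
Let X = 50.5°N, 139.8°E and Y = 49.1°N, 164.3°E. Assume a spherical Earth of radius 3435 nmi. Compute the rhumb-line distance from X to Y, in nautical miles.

952 nmi

Δψ = ln[tan(π/4+φ₂/2)/tan(π/4+φ₁/2)] = -0.0379;  Δφ = -0.0244 rad,  Δλ = +0.4276 rad
q = Δφ/Δψ = 0.6454
d = R·√(Δφ² + q²Δλ²) = 3435·0.27705 = 952 nmi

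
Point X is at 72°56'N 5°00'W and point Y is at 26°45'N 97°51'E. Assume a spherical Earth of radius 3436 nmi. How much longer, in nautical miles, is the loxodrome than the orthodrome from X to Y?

392 nmi

Great circle: cos σ = sin φ₁ sin φ₂ + cos φ₁ cos φ₂ cos Δλ,  σ = 1.1896 rad → d_gc = 4087.6 nmi
Rhumb line: Δψ = -1.4120, q = Δφ/Δψ = 0.5709, d_rh = R√(Δφ²+q²Δλ²) = 4479.7 nmi
Excess = 4479.7 − 4087.6 = 392.1 ≈ 392 nmi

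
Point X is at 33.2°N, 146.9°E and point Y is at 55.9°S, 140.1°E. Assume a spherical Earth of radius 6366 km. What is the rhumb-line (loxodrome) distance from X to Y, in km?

9921 km

Rhumb course C = atan2(Δλ, Δψ) with Δψ = ln[tan(π/4+φ₂/2)/tan(π/4+φ₁/2)] = -1.7968, Δλ = -0.1187 → C = 183.78°
d = R·|Δφ| / |cos C| = 6366·1.55509 / 0.99783 = 9921 km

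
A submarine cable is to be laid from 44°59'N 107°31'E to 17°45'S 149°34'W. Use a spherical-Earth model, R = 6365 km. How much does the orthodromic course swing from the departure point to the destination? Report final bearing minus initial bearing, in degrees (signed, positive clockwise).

+38.2°

Initial bearing θ₁ = atan2(sin Δλ cos φ₂, cos φ₁ sin φ₂ − sin φ₁ cos φ₂ cos Δλ) = 94.01°
Final bearing θ₂ = (initial bearing from the destination back to the start) + 180° = 132.20°
Δθ = θ₂ − θ₁ = +38.2°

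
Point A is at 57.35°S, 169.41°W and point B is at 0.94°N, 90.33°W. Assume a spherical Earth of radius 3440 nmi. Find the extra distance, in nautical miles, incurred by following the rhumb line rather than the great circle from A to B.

127 nmi

Great circle: cos σ = sin φ₁ sin φ₂ + cos φ₁ cos φ₂ cos Δλ,  σ = 1.4823 rad → d_gc = 5099.1 nmi
Rhumb line: Δψ = +1.2444, q = Δφ/Δψ = 0.8176, d_rh = R√(Δφ²+q²Δλ²) = 5226.5 nmi
Excess = 5226.5 − 5099.1 = 127.4 ≈ 127 nmi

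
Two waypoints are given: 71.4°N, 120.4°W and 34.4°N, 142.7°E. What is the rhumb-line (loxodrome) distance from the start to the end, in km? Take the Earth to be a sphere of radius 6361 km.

7223 km

Rhumb course C = atan2(Δλ, Δψ) with Δψ = ln[tan(π/4+φ₂/2)/tan(π/4+φ₁/2)] = -1.1693, Δλ = -1.6912 → C = 235.34°
d = R·|Δφ| / |cos C| = 6361·0.64577 / 0.56869 = 7223 km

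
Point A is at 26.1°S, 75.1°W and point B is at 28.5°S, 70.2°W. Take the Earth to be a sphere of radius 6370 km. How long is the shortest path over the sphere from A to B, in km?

553 km

Haversine: a = sin²(Δφ/2)+cos φ₁ cos φ₂ sin²(Δλ/2) = 0.00188;  σ = 2·atan2(√a,√(1−a))
σ = 4.971° → d = Rσ = 6370·0.08676 = 553 km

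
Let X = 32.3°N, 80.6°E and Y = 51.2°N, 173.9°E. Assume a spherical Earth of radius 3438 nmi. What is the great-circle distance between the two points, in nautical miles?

Haversine: a = sin²(Δφ/2)+cos φ₁ cos φ₂ sin²(Δλ/2) = 0.30702;  σ = 2·atan2(√a,√(1−a))
σ = 67.297° → d = Rσ = 3438·1.17456 = 4038 nmi

4038 nmi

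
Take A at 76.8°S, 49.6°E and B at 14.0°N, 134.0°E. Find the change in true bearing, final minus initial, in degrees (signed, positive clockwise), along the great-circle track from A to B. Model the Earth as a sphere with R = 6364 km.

-67.9°

Initial bearing θ₁ = atan2(sin Δλ cos φ₂, cos φ₁ sin φ₂ − sin φ₁ cos φ₂ cos Δλ) = 81.32°
Final bearing θ₂ = (initial bearing from the destination back to the start) + 180° = 13.45°
Δθ = θ₂ − θ₁ = -67.9°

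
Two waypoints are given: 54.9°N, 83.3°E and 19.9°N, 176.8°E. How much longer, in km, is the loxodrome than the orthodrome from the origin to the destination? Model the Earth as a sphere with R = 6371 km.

Great circle: cos σ = sin φ₁ sin φ₂ + cos φ₁ cos φ₂ cos Δλ,  σ = 1.3228 rad → d_gc = 8427.5 km
Rhumb line: Δψ = -0.7967, q = Δφ/Δψ = 0.7668, d_rh = R√(Δφ²+q²Δλ²) = 8871.2 km
Excess = 8871.2 − 8427.5 = 443.7 ≈ 444 km

444 km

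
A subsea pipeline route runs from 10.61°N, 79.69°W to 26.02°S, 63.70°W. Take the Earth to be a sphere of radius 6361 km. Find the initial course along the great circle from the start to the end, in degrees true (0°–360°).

157.2°

θ = atan2( sin Δλ·cos φ₂ ,  cos φ₁ sin φ₂ − sin φ₁ cos φ₂ cos Δλ )
  = atan2(+0.2475, -0.5902) = 157.25°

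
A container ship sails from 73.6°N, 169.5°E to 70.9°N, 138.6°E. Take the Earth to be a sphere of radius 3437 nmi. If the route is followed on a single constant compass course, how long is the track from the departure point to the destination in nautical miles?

Δψ = ln[tan(π/4+φ₂/2)/tan(π/4+φ₁/2)] = -0.1549;  Δφ = -0.0471 rad,  Δλ = -0.5393 rad
q = Δφ/Δψ = 0.3043
d = R·√(Δφ² + q²Δλ²) = 3437·0.17073 = 587 nmi

587 nmi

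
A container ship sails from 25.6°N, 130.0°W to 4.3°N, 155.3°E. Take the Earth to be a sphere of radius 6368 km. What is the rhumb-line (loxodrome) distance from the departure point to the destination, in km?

Δψ = ln[tan(π/4+φ₂/2)/tan(π/4+φ₁/2)] = -0.3873;  Δφ = -0.3718 rad,  Δλ = -1.3038 rad
q = Δφ/Δψ = 0.9598
d = R·√(Δφ² + q²Δλ²) = 6368·1.30536 = 8313 km

8313 km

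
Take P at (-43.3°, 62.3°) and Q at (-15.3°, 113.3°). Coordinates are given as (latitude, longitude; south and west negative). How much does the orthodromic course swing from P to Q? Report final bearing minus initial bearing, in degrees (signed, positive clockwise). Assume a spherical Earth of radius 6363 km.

At departure: θ₁ = atan2(sin Δλ cos φ₂, cos φ₁ sin φ₂ − sin φ₁ cos φ₂ cos Δλ) = 73.34°
At arrival: θ₂ = atan2(sin Δλ cos φ₁, −cos φ₂ sin φ₁ + sin φ₂ cos φ₁ cos Δλ) = 46.29°
Δθ = θ₂ − θ₁ = -27.1°

-27.1°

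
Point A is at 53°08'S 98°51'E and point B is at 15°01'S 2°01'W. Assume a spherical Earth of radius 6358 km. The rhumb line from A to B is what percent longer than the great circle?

Great circle: σ = 1.4726 rad → d_gc = Rσ = 9362.7 km
Rhumb: Δφ = +0.6653, Δλ = -1.7605, Δψ = +0.8336, q = Δφ/Δψ = 0.7981 → d_rh = R√(Δφ²+q²Δλ²) = 9883.8 km
Excess = (9883.8 − 9362.7) / 9362.7 = 521.1 / 9362.7 = 5.57% ≈ 5.6%

5.6%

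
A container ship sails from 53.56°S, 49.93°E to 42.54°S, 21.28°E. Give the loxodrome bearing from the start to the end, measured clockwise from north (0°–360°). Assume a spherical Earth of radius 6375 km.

300.0°

Δψ = ln[tan(π/4+φ₂/2)/tan(π/4+φ₁/2)] = +0.2893
Δλ = -0.5000 rad (taken the short way round)
course = atan2(Δλ, Δψ) = 300.05°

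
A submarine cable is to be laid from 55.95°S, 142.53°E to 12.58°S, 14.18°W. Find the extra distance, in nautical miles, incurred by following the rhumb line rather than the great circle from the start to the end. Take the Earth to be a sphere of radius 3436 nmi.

1316 nmi

Great circle: cos σ = sin φ₁ sin φ₂ + cos φ₁ cos φ₂ cos Δλ,  σ = 1.8981 rad → d_gc = 6521.8 nmi
Rhumb line: Δψ = +0.9621, q = Δφ/Δψ = 0.7867, d_rh = R√(Δφ²+q²Δλ²) = 7837.7 nmi
Excess = 7837.7 − 6521.8 = 1315.9 ≈ 1316 nmi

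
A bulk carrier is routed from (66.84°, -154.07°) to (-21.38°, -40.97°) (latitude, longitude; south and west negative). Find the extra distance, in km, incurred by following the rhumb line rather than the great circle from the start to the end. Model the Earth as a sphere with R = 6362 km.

Great circle: cos σ = sin φ₁ sin φ₂ + cos φ₁ cos φ₂ cos Δλ,  σ = 2.0702 rad → d_gc = 13170.3 km
Rhumb line: Δψ = -1.9673, q = Δφ/Δψ = 0.7827, d_rh = R√(Δφ²+q²Δλ²) = 13876.7 km
Excess = 13876.7 − 13170.3 = 706.4 ≈ 706 km

706 km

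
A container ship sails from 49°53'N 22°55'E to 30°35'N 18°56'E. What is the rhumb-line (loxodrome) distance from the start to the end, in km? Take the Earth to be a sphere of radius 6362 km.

2169 km

Rhumb course C = atan2(Δλ, Δψ) with Δψ = ln[tan(π/4+φ₂/2)/tan(π/4+φ₁/2)] = -0.4464, Δλ = -0.0695 → C = 188.85°
d = R·|Δφ| / |cos C| = 6362·0.33685 / 0.98809 = 2169 km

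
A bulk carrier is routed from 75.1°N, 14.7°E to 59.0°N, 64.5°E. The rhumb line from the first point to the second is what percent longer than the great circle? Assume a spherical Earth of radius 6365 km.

2.7%

Great circle: σ = 0.4182 rad → d_gc = Rσ = 2661.8 km
Rhumb: Δφ = -0.2810, Δλ = +0.8692, Δψ = -0.7518, q = Δφ/Δψ = 0.3738 → d_rh = R√(Δφ²+q²Δλ²) = 2734.0 km
Excess = (2734.0 − 2661.8) / 2661.8 = 72.2 / 2661.8 = 2.71% ≈ 2.7%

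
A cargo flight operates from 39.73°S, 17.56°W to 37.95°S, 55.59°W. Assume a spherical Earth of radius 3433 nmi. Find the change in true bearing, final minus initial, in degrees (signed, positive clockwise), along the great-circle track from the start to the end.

+24.4°

Initial bearing θ₁ = atan2(sin Δλ cos φ₂, cos φ₁ sin φ₂ − sin φ₁ cos φ₂ cos Δλ) = 261.11°
Final bearing θ₂ = (initial bearing from the destination back to the start) + 180° = 285.51°
Δθ = θ₂ − θ₁ = +24.4°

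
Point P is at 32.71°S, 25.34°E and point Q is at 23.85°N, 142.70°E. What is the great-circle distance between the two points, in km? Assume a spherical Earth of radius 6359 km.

13862 km

cos σ = sin φ₁ sin φ₂ + cos φ₁ cos φ₂ cos Δλ
      = sin(-32.71°)sin(23.85°) + cos(-32.71°)cos(23.85°)cos(117.36°) = -0.5722
σ = 124.902° → d = Rσ = 6359·2.17996 = 13862 km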